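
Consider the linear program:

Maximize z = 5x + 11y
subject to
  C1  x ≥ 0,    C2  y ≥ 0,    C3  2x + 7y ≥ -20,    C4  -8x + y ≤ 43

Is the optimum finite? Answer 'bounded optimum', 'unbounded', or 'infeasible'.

unbounded

From the feasible point (0, 0), moving in the direction (1, 8) keeps every constraint satisfied while z increases without bound.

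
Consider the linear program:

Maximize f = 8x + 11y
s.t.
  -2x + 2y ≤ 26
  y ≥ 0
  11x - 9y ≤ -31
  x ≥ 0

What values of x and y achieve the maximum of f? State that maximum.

Extreme points and f = 8x + 11y:
  (43, 56) → f = 960
  (0, 13) → f = 143
  (0, 31/9) → f = 341/9

x = 43, y = 56, maximum f = 960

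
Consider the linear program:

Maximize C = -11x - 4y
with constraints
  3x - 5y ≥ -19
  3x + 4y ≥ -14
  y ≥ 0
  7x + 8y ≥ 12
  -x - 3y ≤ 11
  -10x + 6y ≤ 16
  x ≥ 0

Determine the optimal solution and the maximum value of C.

Extreme points and C = -11x - 4y:
  (17/16, 71/16) → C = -471/16
  (12/7, 0) → C = -132/7
  (0, 3/2) → C = -6
  (0, 8/3) → C = -32/3
The feasible region is unbounded (it extends along (1, 0), (5, 3)), but C strictly decreases along every unbounded feasible direction, so there is no improving ray and the maximum is attained at a vertex.

The binding constraints are 7x + 8y = 12 and x = 0.
Solving simultaneously gives x = 0, y = 3/2.

x = 0, y = 3/2, maximum C = -6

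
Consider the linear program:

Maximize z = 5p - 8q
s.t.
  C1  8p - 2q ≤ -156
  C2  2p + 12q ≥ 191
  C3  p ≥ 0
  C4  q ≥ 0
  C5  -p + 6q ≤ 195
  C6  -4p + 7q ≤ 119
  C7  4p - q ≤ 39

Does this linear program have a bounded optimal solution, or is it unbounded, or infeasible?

infeasible

The boundaries 2p + 12q = 191 and p = 0 meet at (0, 191/12), but that point violates 8p - 2q ≤ -156. Every candidate vertex is excluded by some other constraint, so the feasible region is empty.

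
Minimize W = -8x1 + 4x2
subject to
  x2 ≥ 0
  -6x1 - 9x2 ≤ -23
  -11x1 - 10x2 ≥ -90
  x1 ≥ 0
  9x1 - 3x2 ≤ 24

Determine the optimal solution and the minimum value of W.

x1 = 95/33, x2 = 7/11, minimum W = -676/33

Corner points and W = -8x1 + 4x2:
  (0, 23/9) → W = 92/9
  (95/33, 7/11) → W = -676/33
  (0, 9) → W = 36
  (170/41, 182/41) → W = -632/41

At the optimal vertex, -6x1 - 9x2 = -23 and 9x1 - 3x2 = 24.
Solving simultaneously gives x1 = 95/33, x2 = 7/11.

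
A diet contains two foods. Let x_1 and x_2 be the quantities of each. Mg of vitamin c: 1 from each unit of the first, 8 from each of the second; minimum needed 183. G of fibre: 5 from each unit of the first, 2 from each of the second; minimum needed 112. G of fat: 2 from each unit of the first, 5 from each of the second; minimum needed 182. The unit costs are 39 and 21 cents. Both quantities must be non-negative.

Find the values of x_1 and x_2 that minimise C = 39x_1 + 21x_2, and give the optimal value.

x_1 = 28/3, x_2 = 98/3, minimum C = 1050

Corner points and C = 39x_1 + 21x_2:
  (0, 56) → C = 1176
  (183, 0) → C = 7137
  (541/11, 184/11) → C = 24963/11
  (28/3, 98/3) → C = 1050
The feasible region is unbounded (it extends along (0, 1), (1, 0)), but C strictly increases along every unbounded feasible direction, so there is no improving ray and the minimum is attained at a vertex.

The optimum lies where 5x_1 + 2x_2 = 112 and 2x_1 + 5x_2 = 182.
Solving simultaneously gives x_1 = 28/3, x_2 = 98/3.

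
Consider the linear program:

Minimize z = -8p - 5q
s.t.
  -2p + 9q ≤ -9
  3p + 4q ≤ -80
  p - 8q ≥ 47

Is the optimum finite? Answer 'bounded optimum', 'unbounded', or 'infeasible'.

From the feasible point (-351/7, -85/7), moving in the direction (4, -3) keeps every constraint satisfied while z decreases without bound.

unbounded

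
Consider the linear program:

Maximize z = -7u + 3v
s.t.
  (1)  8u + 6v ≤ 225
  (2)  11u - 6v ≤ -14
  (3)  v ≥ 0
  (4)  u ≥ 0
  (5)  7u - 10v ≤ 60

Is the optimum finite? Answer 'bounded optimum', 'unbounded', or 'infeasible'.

Feasible corners and z = -7u + 3v:
  (211/19, 2587/114) → z = -367/38
  (0, 75/2) → z = 225/2
  (0, 7/3) → z = 7
The feasible region has finitely many vertices and no improving ray; the maximum is 225/2 at (0, 75/2).

bounded optimum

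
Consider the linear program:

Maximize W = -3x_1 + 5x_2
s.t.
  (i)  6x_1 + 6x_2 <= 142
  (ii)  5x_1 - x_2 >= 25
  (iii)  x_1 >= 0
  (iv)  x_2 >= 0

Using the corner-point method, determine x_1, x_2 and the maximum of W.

x_1 = 73/9, x_2 = 140/9, maximum W = 481/9

Feasible corners and W = -3x_1 + 5x_2:
  (73/9, 140/9) → W = 481/9
  (71/3, 0) → W = -71
  (5, 0) → W = -15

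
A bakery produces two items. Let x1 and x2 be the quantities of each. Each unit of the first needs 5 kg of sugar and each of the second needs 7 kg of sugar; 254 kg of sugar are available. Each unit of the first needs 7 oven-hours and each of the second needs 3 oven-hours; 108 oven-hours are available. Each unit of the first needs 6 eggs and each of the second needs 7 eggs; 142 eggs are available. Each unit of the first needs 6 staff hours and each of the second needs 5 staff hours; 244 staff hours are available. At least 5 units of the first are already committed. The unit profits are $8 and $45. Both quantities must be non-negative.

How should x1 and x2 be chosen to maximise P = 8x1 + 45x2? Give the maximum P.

x1 = 5, x2 = 16, maximum P = 760

Vertices and P = 8x1 + 45x2:
  (108/7, 0) → P = 864/7
  (5, 0) → P = 40
  (330/31, 346/31) → P = 18210/31
  (5, 16) → P = 760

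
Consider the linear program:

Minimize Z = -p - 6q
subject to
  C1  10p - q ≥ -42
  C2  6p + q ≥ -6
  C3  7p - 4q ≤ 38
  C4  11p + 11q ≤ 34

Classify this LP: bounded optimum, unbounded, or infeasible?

Extreme points and Z = -p - 6q:
  (14/31, -270/31) → Z = 1606/31
  (-20/11, 54/11) → Z = -304/11
  (554/121, -180/121) → Z = 526/121
The feasible region has finitely many vertices and no improving ray; the minimum is -304/11 at (-20/11, 54/11).

bounded optimum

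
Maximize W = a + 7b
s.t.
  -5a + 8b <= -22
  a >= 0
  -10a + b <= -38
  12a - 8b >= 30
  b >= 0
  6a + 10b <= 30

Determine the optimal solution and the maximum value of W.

a = 230/49, b = 9/49, maximum W = 293/49

Corner points and W = a + 7b:
  (22/5, 0) → W = 22/5
  (230/49, 9/49) → W = 293/49
  (5, 0) → W = 5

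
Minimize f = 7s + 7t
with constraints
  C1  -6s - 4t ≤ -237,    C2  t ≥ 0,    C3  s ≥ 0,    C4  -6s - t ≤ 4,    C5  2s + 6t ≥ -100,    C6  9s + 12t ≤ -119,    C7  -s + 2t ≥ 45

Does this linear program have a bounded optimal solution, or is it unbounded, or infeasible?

infeasible

The boundaries -6s - 4t = -237 and s = 0 meet at (0, 237/4), but that point violates 9s + 12t ≤ -119. Every candidate vertex is excluded by some other constraint, so the feasible region is empty.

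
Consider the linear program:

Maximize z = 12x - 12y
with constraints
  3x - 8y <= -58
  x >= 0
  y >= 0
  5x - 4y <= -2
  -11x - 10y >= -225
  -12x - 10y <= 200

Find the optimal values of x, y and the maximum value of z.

x = 54/7, y = 71/7, maximum z = -204/7

Vertices and z = 12x - 12y:
  (0, 29/4) → z = -87
  (54/7, 71/7) → z = -204/7
  (0, 45/2) → z = -270
  (440/47, 1147/94) → z = -1602/47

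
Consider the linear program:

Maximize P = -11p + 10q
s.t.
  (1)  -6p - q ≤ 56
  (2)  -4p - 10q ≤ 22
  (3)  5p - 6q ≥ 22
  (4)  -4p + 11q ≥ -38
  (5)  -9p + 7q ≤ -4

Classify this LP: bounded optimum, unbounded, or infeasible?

Vertices and P = -11p + 10q:
  (44/37, -99/37) → P = -1474/37
  (23/14, -20/7) → P = -653/14
The feasible region has finitely many vertices and no improving ray; the maximum is -1474/37 at (44/37, -99/37).

bounded optimum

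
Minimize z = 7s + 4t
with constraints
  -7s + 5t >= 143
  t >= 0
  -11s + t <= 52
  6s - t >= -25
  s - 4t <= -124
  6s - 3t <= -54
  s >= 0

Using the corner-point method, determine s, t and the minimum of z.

s = 24/23, t = 719/23, minimum z = 3044/23

Extreme points and z = 7s + 4t:
  (48/23, 725/23) → z = 3236/23
  (53/3, 160/3) → z = 337
  (24/23, 719/23) → z = 3044/23
The feasible region is unbounded (it extends along (1, 2), (1, 6)), but z strictly increases along every unbounded feasible direction, so there is no improving ray and the minimum is attained at a vertex.

At the optimal vertex, 6s - t = -25 and s - 4t = -124.
Solving simultaneously gives s = 24/23, t = 719/23.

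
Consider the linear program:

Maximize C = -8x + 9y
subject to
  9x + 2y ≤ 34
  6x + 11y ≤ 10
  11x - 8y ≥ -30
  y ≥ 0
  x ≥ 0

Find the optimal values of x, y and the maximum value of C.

Extreme points and C = -8x + 9y:
  (5/3, 0) → C = -40/3
  (0, 10/11) → C = 90/11
  (0, 0) → C = 0

The optimum lies where 6x + 11y = 10 and x = 0.
Solving simultaneously gives x = 0, y = 10/11.

x = 0, y = 10/11, maximum C = 90/11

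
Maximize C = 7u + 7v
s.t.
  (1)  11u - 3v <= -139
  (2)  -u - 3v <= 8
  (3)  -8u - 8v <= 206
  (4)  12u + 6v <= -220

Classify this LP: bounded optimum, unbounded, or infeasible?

unbounded

From the feasible point (-277/8, 71/8), moving in the direction (-6, 12) keeps every constraint satisfied while C increases without bound.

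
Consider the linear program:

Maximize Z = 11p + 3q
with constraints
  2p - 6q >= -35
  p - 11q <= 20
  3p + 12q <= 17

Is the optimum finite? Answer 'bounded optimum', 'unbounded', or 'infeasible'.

Corner points and Z = 11p + 3q:
  (-505/16, -75/16) → Z = -1445/4
  (-53/7, 139/42) → Z = -1027/14
  (427/45, -43/45) → Z = 4568/45
The feasible region has finitely many vertices and no improving ray; the maximum is 4568/45 at (427/45, -43/45).

bounded optimum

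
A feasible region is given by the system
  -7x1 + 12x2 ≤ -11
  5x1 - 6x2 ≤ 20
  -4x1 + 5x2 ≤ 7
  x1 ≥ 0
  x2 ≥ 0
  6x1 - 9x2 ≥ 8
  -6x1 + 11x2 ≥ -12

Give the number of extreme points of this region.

4

Of the 21 pairwise boundary intersections, those satisfying every inequality are:
  (29/3, 85/18)
  (11/7, 0)
  (148/19, 60/19)
  (2, 0)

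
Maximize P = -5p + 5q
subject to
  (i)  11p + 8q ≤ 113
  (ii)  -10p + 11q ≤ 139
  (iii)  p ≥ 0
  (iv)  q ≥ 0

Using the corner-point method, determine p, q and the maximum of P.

Vertices and P = -5p + 5q:
  (131/201, 2659/201) → P = 12640/201
  (113/11, 0) → P = -565/11
  (0, 139/11) → P = 695/11
  (0, 0) → P = 0

p = 0, q = 139/11, maximum P = 695/11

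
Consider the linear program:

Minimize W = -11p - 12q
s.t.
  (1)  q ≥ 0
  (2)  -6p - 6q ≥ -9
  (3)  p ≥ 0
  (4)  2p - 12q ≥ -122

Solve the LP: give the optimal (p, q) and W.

p = 0, q = 3/2, minimum W = -18

Extreme points and W = -11p - 12q:
  (3/2, 0) → W = -33/2
  (0, 0) → W = 0
  (0, 3/2) → W = -18

The binding constraints are -6p - 6q = -9 and p = 0.
Solving simultaneously gives p = 0, q = 3/2.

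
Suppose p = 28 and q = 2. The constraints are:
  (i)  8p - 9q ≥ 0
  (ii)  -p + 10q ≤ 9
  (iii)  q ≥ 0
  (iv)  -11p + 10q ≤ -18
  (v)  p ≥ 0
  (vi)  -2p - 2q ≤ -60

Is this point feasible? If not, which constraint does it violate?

(i): 206 ≥ 0 ✓
(ii): -8 ≤ 9 ✓
(iii): 2 ≥ 0 ✓
(iv): -288 ≤ -18 ✓
(v): 28 ≥ 0 ✓
(vi): -60 ≤ -60 ✓

feasible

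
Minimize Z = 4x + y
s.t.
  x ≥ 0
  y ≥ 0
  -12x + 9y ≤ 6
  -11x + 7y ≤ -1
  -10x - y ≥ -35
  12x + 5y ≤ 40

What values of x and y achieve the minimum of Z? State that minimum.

Vertices and Z = 4x + y:
  (1/11, 0) → Z = 4/11
  (10/3, 0) → Z = 40/3
  (285/139, 428/139) → Z = 1568/139

x = 1/11, y = 0, minimum Z = 4/11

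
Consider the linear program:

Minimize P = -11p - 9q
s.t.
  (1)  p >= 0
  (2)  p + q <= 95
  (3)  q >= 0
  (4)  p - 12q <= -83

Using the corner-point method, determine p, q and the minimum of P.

Vertices and P = -11p - 9q:
  (0, 95) → P = -855
  (0, 83/12) → P = -249/4
  (1057/13, 178/13) → P = -13229/13

At the optimal vertex, p + q = 95 and p - 12q = -83.
Solving simultaneously gives p = 1057/13, q = 178/13.

p = 1057/13, q = 178/13, minimum P = -13229/13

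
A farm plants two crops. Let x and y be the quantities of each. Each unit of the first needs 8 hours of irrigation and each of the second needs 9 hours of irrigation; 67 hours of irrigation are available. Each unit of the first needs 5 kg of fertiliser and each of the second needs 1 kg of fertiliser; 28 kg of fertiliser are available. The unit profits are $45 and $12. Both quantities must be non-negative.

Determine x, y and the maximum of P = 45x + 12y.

x = 5, y = 3, maximum P = 261

Vertices and P = 45x + 12y:
  (0, 0) → P = 0
  (0, 67/9) → P = 268/3
  (28/5, 0) → P = 252
  (5, 3) → P = 261

The optimum lies where 8x + 9y = 67 and 5x + y = 28.
Solving simultaneously gives x = 5, y = 3.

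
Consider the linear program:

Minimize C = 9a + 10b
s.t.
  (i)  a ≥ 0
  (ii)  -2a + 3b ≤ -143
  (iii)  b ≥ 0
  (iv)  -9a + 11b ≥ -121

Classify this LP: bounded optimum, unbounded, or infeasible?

The boundaries a = 0 and b = 0 meet at (0, 0), but that point violates -2a + 3b ≤ -143. Every candidate vertex is excluded by some other constraint, so the feasible region is empty.

infeasible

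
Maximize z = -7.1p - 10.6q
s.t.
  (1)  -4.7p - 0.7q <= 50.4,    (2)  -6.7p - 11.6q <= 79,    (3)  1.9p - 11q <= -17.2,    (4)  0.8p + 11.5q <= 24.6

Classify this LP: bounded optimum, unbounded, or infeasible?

Corner points and z = -7.1p - 10.6q:
  (-56644/5303, -1492/5303) → z = 2089938/26515
  (-19894/1783, 5198/1783) → z = 430743/8915
  (1456/613, 1210/613) → z = -115818/3065
The feasible region has finitely many vertices and no improving ray; the maximum is 2089938/26515 at (-56644/5303, -1492/5303).

bounded optimum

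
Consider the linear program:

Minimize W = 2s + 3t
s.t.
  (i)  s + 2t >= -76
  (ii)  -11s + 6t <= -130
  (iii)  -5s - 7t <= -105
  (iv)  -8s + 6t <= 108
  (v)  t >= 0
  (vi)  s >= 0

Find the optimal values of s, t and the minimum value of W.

s = 21, t = 0, minimum W = 42

Extreme points and W = 2s + 3t:
  (1540/107, 505/107) → W = 4595/107
  (238/3, 1114/9) → W = 530
  (21, 0) → W = 42
The feasible region is unbounded (it extends along (3, 4), (1, 0)), but W strictly increases along every unbounded feasible direction, so there is no improving ray and the minimum is attained at a vertex.

The optimum lies where -5s - 7t = -105 and t = 0.
Solving simultaneously gives s = 21, t = 0.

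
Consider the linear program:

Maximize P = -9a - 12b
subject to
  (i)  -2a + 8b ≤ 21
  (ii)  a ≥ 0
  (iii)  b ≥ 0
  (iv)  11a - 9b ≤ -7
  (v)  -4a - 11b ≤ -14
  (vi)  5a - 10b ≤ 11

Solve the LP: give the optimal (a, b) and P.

a = 0, b = 14/11, maximum P = -168/11

Vertices and P = -9a - 12b:
  (0, 21/8) → P = -63/2
  (19/10, 31/10) → P = -543/10
  (0, 14/11) → P = -168/11
  (49/157, 182/157) → P = -2625/157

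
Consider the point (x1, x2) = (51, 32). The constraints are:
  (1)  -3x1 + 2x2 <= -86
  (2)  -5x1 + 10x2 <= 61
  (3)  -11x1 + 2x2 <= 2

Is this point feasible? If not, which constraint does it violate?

not feasible — violates (2)

Constraint (2): -5x1 + 10x2 = 65, which is not ≤ 61. All other constraints are satisfied.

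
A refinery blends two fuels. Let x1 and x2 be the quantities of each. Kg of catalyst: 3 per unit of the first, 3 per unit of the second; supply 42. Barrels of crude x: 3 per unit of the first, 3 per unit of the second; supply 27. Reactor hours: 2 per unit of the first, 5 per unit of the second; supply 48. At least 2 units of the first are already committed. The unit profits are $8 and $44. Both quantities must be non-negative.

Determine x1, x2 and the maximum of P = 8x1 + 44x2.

x1 = 2, x2 = 7, maximum P = 324

Feasible corners and P = 8x1 + 44x2:
  (9, 0) → P = 72
  (2, 0) → P = 16
  (2, 7) → P = 324

The optimum lies where 3x1 + 3x2 = 27 and x1 = 2.
Solving simultaneously gives x1 = 2, x2 = 7.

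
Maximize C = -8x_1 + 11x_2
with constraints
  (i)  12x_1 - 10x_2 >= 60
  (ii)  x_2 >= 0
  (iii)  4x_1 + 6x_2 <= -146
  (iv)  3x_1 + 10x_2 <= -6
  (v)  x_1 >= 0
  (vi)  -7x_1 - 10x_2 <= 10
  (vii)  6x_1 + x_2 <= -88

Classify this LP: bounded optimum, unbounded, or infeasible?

infeasible

The boundaries -7x_1 - 10x_2 = 10 and 6x_1 + x_2 = -88 meet at (-870/53, 556/53), but that point violates 12x_1 - 10x_2 ≥ 60. Every candidate vertex is excluded by some other constraint, so the feasible region is empty.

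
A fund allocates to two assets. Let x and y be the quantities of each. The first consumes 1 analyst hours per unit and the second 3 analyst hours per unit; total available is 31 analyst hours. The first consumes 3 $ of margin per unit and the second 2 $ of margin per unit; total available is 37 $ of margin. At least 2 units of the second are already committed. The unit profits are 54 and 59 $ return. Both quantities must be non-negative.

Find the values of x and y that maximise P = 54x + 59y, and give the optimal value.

The binding constraints are x + 3y = 31 and 3x + 2y = 37.
Solving simultaneously gives x = 7, y = 8.

x = 7, y = 8, maximum P = 850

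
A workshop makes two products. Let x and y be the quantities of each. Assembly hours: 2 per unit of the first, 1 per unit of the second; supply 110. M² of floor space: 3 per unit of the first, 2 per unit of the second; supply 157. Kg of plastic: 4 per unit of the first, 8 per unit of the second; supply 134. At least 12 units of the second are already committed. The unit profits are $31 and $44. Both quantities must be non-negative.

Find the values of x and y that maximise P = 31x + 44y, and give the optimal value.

Feasible corners and P = 31x + 44y:
  (0, 67/4) → P = 737
  (0, 12) → P = 528
  (19/2, 12) → P = 1645/2

At the optimal vertex, 4x + 8y = 134 and y = 12.
Solving simultaneously gives x = 19/2, y = 12.

x = 19/2, y = 12, maximum P = 1645/2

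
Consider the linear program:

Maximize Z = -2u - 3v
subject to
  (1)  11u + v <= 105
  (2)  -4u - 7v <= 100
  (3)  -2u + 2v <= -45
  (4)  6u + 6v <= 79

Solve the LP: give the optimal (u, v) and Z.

Corner points and Z = -2u - 3v:
  (835/73, -1520/73) → Z = 2890/73
  (85/8, -95/8) → Z = 115/8
  (115/22, -190/11) → Z = 455/11

The binding constraints are -4u - 7v = 100 and -2u + 2v = -45.
Solving simultaneously gives u = 115/22, v = -190/11.

u = 115/22, v = -190/11, maximum Z = 455/11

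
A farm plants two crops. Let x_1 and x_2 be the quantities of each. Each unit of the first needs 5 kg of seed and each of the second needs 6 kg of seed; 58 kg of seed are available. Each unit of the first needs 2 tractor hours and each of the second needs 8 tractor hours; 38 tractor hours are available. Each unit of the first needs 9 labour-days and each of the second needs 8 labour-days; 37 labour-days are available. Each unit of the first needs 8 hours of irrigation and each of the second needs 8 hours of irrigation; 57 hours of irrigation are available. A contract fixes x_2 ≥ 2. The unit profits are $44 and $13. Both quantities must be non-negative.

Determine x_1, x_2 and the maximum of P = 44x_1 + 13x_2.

x_1 = 7/3, x_2 = 2, maximum P = 386/3

Vertices and P = 44x_1 + 13x_2:
  (0, 37/8) → P = 481/8
  (0, 2) → P = 26
  (7/3, 2) → P = 386/3

The binding constraints are 9x_1 + 8x_2 = 37 and x_2 = 2.
Solving simultaneously gives x_1 = 7/3, x_2 = 2.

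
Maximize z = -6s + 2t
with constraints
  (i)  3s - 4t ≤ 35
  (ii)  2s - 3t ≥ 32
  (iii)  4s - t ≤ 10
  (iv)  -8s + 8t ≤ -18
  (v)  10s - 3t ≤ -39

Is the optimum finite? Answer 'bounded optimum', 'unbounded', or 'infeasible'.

bounded optimum

Feasible corners and z = -6s + 2t:
  (-23, -26) → z = 86
  (-26, -113/4) → z = 199/2
  (-101/4, -55/2) → z = 193/2
The feasible region has finitely many vertices and no improving ray; the maximum is 199/2 at (-26, -113/4).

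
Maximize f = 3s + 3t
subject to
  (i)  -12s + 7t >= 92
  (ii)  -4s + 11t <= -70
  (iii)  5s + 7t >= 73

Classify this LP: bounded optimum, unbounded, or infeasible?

The boundaries -12s + 7t = 92 and -4s + 11t = -70 meet at (-751/52, -151/13), but that point violates 5s + 7t ≥ 73. Every candidate vertex is excluded by some other constraint, so the feasible region is empty.

infeasible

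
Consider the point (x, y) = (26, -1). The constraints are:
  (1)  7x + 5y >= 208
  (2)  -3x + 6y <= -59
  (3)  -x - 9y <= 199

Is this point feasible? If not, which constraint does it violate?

not feasible — violates (1)

Constraint (1): 7x + 5y = 177, which is not ≥ 208. All other constraints are satisfied.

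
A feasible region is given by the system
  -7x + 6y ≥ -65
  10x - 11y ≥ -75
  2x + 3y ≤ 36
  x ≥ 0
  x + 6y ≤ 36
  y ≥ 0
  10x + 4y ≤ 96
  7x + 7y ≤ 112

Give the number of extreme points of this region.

The feasible vertices (each the meet of two boundaries and inside every other half-plane) are:
  (65/7, 0)
  (19/2, 1/4)
  (0, 6)
  (0, 0)
  (54/7, 33/7)

5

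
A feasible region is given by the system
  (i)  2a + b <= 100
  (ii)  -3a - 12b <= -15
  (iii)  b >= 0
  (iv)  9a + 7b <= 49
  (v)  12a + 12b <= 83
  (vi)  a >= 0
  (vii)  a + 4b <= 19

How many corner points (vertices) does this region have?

Of the 20 pairwise boundary intersections, those satisfying every inequality are:
  (5, 0)
  (0, 5/4)
  (49/9, 0)
  (63/29, 122/29)
  (0, 19/4)

5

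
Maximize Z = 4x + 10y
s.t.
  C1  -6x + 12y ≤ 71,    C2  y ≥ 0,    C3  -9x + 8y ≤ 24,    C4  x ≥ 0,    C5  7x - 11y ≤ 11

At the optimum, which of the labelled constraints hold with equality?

C1 and C5

Feasible corners and Z = 4x + 10y:
  (14/3, 33/4) → Z = 607/6
  (913/18, 563/18) → Z = 1547/3
  (0, 0) → Z = 0
  (11/7, 0) → Z = 44/7
  (0, 3) → Z = 30

The maximum is at (913/18, 563/18). Substituting into each constraint, equality holds for C1 and C5; the remaining constraints have slack.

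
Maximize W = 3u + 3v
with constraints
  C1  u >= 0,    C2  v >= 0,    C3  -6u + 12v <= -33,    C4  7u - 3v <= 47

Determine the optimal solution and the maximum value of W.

u = 155/22, v = 17/22, maximum W = 258/11

Corner points and W = 3u + 3v:
  (11/2, 0) → W = 33/2
  (47/7, 0) → W = 141/7
  (155/22, 17/22) → W = 258/11

The binding constraints are -6u + 12v = -33 and 7u - 3v = 47.
Solving simultaneously gives u = 155/22, v = 17/22.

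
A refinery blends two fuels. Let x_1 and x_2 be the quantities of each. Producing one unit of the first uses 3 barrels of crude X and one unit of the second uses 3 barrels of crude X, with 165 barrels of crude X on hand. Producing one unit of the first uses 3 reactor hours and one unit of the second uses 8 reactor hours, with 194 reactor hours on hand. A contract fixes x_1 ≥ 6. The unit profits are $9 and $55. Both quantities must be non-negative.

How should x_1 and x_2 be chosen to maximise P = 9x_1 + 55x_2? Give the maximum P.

x_1 = 6, x_2 = 22, maximum P = 1264

Corner points and P = 9x_1 + 55x_2:
  (55, 0) → P = 495
  (6, 0) → P = 54
  (246/5, 29/5) → P = 3809/5
  (6, 22) → P = 1264

At the optimal vertex, 3x_1 + 8x_2 = 194 and x_1 = 6.
Solving simultaneously gives x_1 = 6, x_2 = 22.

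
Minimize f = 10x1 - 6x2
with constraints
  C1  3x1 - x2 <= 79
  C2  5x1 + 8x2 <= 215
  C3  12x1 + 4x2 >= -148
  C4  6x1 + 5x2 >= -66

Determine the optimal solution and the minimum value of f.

x1 = -511/19, x2 = 830/19, minimum f = -10090/19

Extreme points and f = 10x1 - 6x2:
  (847/29, 250/29) → f = 6970/29
  (47/3, -32) → f = 1046/3
  (-511/19, 830/19) → f = -10090/19
  (-119/9, 8/3) → f = -1334/9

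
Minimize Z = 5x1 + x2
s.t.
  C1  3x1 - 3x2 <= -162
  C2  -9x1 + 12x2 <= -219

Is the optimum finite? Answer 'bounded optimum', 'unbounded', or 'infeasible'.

From the feasible point (-289, -235), moving in the direction (-3, -3) keeps every constraint satisfied while Z decreases without bound.

unbounded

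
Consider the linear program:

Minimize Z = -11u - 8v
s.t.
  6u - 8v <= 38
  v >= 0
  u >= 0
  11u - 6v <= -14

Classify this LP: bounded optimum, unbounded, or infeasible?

unbounded

From the feasible point (0, 7/3), moving in the direction (0, 1) keeps every constraint satisfied while Z decreases without bound.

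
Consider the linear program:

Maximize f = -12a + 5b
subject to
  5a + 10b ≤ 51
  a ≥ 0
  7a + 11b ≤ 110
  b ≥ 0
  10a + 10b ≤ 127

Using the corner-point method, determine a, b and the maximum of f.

a = 0, b = 51/10, maximum f = 51/2

Extreme points and f = -12a + 5b:
  (0, 51/10) → f = 51/2
  (51/5, 0) → f = -612/5
  (0, 0) → f = 0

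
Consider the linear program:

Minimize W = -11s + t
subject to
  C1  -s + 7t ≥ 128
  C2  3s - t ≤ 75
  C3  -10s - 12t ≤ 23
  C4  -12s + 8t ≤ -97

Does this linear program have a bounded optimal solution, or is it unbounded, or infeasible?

bounded optimum

Feasible corners and W = -11s + t:
  (653/20, 459/20) → W = -1681/5
  (1703/76, 1633/76) → W = -225
  (503/12, 203/4) → W = -1231/3
The feasible region has finitely many vertices and no improving ray; the minimum is -1231/3 at (503/12, 203/4).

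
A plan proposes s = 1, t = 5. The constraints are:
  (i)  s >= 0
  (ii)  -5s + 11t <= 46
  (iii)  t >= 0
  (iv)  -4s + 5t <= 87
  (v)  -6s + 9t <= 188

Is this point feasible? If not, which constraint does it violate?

Constraint (ii): -5s + 11t = 50, which is not ≤ 46. All other constraints are satisfied.

not feasible — violates (ii)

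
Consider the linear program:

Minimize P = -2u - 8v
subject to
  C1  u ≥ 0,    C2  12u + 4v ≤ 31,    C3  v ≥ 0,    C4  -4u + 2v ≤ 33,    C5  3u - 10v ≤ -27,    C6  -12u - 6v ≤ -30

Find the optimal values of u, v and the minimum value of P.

u = 0, v = 31/4, minimum P = -62

Feasible corners and P = -2u - 8v:
  (0, 31/4) → P = -62
  (0, 5) → P = -40
  (101/66, 139/44) → P = -85/3
  (1, 3) → P = -26

The optimum lies where u = 0 and 12u + 4v = 31.
Solving simultaneously gives u = 0, v = 31/4.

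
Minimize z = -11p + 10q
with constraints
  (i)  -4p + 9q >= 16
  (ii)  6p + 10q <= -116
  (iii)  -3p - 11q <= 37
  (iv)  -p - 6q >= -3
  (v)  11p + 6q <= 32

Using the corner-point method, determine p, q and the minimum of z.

Extreme points and z = -11p + 10q:
  (-151/6, 7/2) → z = 1871/6
  (-363/13, 67/13) → z = 4663/13
  (-255/7, 46/7) → z = 3265/7

At the optimal vertex, 6p + 10q = -116 and -3p - 11q = 37.
Solving simultaneously gives p = -151/6, q = 7/2.

p = -151/6, q = 7/2, minimum z = 1871/6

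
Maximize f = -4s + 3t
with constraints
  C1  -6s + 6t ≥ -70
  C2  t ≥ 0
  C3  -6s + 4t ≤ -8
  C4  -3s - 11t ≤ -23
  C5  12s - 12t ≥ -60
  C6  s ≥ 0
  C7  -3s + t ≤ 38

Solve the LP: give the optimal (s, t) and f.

Vertices and f = -4s + 3t:
  (35/3, 0) → f = -140/3
  (23/3, 0) → f = -92/3
  (30/13, 19/13) → f = -63/13
  (14, 19) → f = 1
The feasible region is unbounded (it extends along (1, 1)), but f strictly decreases along every unbounded feasible direction, so there is no improving ray and the maximum is attained at a vertex.

The binding constraints are -6s + 4t = -8 and 12s - 12t = -60.
Solving simultaneously gives s = 14, t = 19.

s = 14, t = 19, maximum f = 1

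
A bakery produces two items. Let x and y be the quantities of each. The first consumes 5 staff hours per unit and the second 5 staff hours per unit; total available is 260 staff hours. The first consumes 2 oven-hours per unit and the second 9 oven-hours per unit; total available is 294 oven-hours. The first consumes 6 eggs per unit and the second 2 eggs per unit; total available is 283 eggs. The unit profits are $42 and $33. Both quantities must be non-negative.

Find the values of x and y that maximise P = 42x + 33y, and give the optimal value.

x = 179/4, y = 29/4, maximum P = 8475/4

The optimum lies where 5x + 5y = 260 and 6x + 2y = 283.
Solving simultaneously gives x = 179/4, y = 29/4.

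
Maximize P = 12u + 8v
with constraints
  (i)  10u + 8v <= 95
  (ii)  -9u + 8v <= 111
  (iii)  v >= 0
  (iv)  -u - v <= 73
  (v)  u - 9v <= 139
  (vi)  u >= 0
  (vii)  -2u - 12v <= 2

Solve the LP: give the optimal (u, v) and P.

u = 19/2, v = 0, maximum P = 114

Corner points and P = 12u + 8v:
  (19/2, 0) → P = 114
  (0, 95/8) → P = 95
  (0, 0) → P = 0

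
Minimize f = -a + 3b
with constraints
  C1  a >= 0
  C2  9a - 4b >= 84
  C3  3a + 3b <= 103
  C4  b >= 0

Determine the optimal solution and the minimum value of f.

Corner points and f = -a + 3b:
  (664/39, 225/13) → f = 1361/39
  (28/3, 0) → f = -28/3
  (103/3, 0) → f = -103/3

a = 103/3, b = 0, minimum f = -103/3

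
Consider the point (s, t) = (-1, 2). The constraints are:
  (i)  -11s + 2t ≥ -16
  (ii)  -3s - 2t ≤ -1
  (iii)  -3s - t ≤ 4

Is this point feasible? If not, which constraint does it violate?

(i): 15 ≥ -16 ✓
(ii): -1 ≤ -1 ✓
(iii): 1 ≤ 4 ✓

feasible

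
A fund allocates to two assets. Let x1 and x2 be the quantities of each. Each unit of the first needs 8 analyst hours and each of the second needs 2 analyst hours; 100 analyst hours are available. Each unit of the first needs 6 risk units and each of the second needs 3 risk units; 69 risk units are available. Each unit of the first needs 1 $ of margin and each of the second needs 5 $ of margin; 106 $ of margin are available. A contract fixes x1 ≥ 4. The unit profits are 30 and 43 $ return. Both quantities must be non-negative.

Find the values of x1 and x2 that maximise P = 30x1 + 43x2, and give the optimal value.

x1 = 4, x2 = 15, maximum P = 765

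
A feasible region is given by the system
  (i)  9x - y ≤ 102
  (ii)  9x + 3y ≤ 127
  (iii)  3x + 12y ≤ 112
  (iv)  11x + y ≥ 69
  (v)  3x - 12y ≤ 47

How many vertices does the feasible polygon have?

5

Intersecting each pair of boundary lines and keeping only the points that satisfy every inequality leaves:
  (433/36, 25/4)
  (1177/105, -39/35)
  (12, 19/3)
  (716/129, 1025/129)
  (175/27, -62/27)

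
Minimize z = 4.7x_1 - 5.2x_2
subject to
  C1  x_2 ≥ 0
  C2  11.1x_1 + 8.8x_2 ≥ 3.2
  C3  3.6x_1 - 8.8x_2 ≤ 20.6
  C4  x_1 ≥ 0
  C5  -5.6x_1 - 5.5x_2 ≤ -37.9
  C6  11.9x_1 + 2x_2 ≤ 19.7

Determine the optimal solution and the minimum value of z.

Corner points and z = 4.7x_1 - 5.2x_2:
  (0, 379/55) → z = -9854/275
  (0, 197/20) → z = -2561/50
  (3/5, 157/25) → z = -7459/250

x_1 = 0, x_2 = 9.85, minimum z = -51.22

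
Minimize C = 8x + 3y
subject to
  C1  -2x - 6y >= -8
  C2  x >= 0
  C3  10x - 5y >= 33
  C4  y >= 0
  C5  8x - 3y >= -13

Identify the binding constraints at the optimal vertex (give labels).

Corner points and C = 8x + 3y:
  (17/5, 1/5) → C = 139/5
  (4, 0) → C = 32
  (33/10, 0) → C = 132/5

The minimum is at (33/10, 0). Substituting into each constraint, equality holds for C3 and C4; the remaining constraints have slack.

C3 and C4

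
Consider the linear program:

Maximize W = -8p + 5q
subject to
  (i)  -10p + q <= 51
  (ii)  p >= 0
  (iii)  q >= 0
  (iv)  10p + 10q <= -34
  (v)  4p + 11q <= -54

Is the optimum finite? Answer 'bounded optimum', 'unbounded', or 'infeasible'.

infeasible

The boundaries p = 0 and 4p + 11q = -54 meet at (0, -54/11), but that point violates q ≥ 0. Every candidate vertex is excluded by some other constraint, so the feasible region is empty.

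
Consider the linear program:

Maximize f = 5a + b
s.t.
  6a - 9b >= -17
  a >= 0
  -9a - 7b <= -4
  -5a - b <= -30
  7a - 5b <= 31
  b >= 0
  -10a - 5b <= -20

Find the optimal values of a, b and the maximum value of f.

Feasible corners and f = 5a + b:
  (253/51, 265/51) → f = 30
  (364/33, 305/33) → f = 2125/33
  (181/32, 55/32) → f = 30

a = 364/33, b = 305/33, maximum f = 2125/33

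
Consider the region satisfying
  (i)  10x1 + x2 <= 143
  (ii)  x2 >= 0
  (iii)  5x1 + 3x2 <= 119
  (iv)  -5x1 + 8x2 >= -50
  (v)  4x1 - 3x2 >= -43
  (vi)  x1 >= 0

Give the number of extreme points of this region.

6

The feasible vertices (each the meet of two boundaries and inside every other half-plane) are:
  (62/5, 19)
  (1194/85, 43/17)
  (10, 0)
  (0, 0)
  (76/9, 691/27)
  (0, 43/3)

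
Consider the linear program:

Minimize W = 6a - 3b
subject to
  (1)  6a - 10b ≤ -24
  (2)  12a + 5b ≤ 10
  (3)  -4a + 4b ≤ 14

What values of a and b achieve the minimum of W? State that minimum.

Extreme points and W = 6a - 3b:
  (-2/15, 58/25) → W = -194/25
  (-11/4, 3/4) → W = -75/4
  (-15/34, 52/17) → W = -201/17

The optimum lies where 6a - 10b = -24 and -4a + 4b = 14.
Solving simultaneously gives a = -11/4, b = 3/4.

a = -11/4, b = 3/4, minimum W = -75/4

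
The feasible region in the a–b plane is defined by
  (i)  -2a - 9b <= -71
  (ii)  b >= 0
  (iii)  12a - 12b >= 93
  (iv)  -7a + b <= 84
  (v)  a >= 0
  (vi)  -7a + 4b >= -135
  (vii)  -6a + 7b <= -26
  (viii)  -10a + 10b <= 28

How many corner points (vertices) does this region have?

4

Pairwise boundary intersections that survive every other constraint:
  (563/44, 111/22)
  (1499/71, 227/71)
  (113/4, 41/2)
  (841/25, 628/25)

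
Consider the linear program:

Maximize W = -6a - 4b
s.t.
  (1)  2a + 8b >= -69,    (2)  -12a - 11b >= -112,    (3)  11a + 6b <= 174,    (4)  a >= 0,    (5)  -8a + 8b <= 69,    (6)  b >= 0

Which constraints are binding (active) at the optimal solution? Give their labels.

Vertices and W = -6a - 4b:
  (137/184, 431/46) → W = -3859/92
  (28/3, 0) → W = -56
  (0, 69/8) → W = -69/2
  (0, 0) → W = 0

The maximum is at (0, 0). Substituting into each constraint, equality holds for (4) and (6); the remaining constraints have slack.

(4) and (6)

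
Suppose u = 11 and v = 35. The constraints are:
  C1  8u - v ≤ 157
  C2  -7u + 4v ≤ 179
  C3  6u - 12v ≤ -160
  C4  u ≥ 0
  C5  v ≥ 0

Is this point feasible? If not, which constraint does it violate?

C1: 53 ≤ 157 ✓
C2: 63 ≤ 179 ✓
C3: -354 ≤ -160 ✓
C4: 11 ≥ 0 ✓
C5: 35 ≥ 0 ✓

feasible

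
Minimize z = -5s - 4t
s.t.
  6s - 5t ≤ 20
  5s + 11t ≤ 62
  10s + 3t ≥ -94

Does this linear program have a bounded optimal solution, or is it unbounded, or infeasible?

bounded optimum

Extreme points and z = -5s - 4t:
  (530/91, 272/91) → z = -534/13
  (-205/34, -191/17) → z = 2553/34
  (-244/19, 218/19) → z = 348/19
The feasible region has finitely many vertices and no improving ray; the minimum is -534/13 at (530/91, 272/91).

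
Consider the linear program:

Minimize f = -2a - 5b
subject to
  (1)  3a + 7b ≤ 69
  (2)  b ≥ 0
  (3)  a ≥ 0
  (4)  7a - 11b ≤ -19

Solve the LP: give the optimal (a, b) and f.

Corner points and f = -2a - 5b:
  (0, 69/7) → f = -345/7
  (313/41, 270/41) → f = -1976/41
  (0, 19/11) → f = -95/11

a = 0, b = 69/7, minimum f = -345/7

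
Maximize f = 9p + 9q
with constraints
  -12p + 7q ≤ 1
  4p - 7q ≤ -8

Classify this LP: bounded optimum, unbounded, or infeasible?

From the feasible point (7/8, 23/14), moving in the direction (7, 4) keeps every constraint satisfied while f increases without bound.

unbounded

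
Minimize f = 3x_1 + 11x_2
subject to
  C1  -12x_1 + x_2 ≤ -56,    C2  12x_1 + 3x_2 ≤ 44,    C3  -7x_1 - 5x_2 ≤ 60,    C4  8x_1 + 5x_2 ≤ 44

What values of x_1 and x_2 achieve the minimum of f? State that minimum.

x_1 = 400/39, x_2 = -1028/39, minimum f = -10108/39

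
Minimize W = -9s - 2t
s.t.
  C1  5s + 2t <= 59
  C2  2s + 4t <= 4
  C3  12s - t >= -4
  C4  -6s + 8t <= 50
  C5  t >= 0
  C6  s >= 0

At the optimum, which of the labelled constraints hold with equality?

C2 and C5

Feasible corners and W = -9s - 2t:
  (2, 0) → W = -18
  (0, 1) → W = -2
  (0, 0) → W = 0

The minimum is at (2, 0). Substituting into each constraint, equality holds for C2 and C5; the remaining constraints have slack.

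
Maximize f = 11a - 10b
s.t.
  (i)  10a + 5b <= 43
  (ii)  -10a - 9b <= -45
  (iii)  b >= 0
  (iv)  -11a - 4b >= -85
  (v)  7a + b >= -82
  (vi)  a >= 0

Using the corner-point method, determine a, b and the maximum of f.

Vertices and f = 11a - 10b:
  (81/20, 1/2) → f = 791/20
  (0, 43/5) → f = -86
  (0, 5) → f = -50

a = 81/20, b = 1/2, maximum f = 791/20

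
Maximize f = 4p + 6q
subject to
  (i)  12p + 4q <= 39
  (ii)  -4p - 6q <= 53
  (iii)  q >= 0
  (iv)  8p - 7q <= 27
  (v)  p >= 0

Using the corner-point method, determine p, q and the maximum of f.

The optimum lies where 12p + 4q = 39 and p = 0.
Solving simultaneously gives p = 0, q = 39/4.

p = 0, q = 39/4, maximum f = 117/2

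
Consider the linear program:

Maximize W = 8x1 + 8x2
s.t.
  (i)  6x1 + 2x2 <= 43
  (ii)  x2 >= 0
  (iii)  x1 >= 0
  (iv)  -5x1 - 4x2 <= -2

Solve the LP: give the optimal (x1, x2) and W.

Corner points and W = 8x1 + 8x2:
  (43/6, 0) → W = 172/3
  (0, 43/2) → W = 172
  (2/5, 0) → W = 16/5
  (0, 1/2) → W = 4

x1 = 0, x2 = 43/2, maximum W = 172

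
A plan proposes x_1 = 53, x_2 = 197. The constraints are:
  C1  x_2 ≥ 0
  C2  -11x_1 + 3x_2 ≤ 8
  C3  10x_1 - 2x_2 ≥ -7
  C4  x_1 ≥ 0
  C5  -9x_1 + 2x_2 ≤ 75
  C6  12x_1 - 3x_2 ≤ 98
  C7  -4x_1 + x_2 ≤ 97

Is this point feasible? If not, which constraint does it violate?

feasible

C1: 197 ≥ 0 ✓
C2: 8 ≤ 8 ✓
C3: 136 ≥ -7 ✓
C4: 53 ≥ 0 ✓
C5: -83 ≤ 75 ✓
C6: 45 ≤ 98 ✓
C7: -15 ≤ 97 ✓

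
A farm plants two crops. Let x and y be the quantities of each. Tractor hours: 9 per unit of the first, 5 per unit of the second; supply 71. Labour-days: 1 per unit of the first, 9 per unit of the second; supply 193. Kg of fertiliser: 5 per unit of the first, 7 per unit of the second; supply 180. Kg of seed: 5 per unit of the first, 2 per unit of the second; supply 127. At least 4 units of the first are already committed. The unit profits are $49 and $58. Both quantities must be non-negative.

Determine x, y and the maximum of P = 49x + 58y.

x = 4, y = 7, maximum P = 602

Vertices and P = 49x + 58y:
  (71/9, 0) → P = 3479/9
  (4, 0) → P = 196
  (4, 7) → P = 602

At the optimal vertex, 9x + 5y = 71 and x = 4.
Solving simultaneously gives x = 4, y = 7.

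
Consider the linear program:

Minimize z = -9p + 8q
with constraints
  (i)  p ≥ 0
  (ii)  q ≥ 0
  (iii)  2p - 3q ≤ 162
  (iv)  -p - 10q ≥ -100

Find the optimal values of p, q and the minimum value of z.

Feasible corners and z = -9p + 8q:
  (0, 0) → z = 0
  (0, 10) → z = 80
  (81, 0) → z = -729
  (1920/23, 38/23) → z = -16976/23

p = 1920/23, q = 38/23, minimum z = -16976/23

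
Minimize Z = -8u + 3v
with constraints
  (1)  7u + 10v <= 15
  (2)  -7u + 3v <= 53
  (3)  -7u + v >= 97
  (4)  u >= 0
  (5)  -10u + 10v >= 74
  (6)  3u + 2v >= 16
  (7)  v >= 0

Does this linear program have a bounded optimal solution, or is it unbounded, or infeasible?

infeasible

The boundaries 3u + 2v = 16 and v = 0 meet at (16/3, 0), but that point violates 7u + 10v ≤ 15. Every candidate vertex is excluded by some other constraint, so the feasible region is empty.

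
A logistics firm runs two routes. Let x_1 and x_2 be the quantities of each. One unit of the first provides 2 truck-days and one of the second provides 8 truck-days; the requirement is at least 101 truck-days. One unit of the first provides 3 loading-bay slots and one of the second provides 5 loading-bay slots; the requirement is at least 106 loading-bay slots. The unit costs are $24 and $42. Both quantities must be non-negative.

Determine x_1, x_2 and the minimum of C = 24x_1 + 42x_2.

x_1 = 49/2, x_2 = 13/2, minimum C = 861

Corner points and C = 24x_1 + 42x_2:
  (0, 106/5) → C = 4452/5
  (101/2, 0) → C = 1212
  (49/2, 13/2) → C = 861
The feasible region is unbounded (it extends along (0, 1), (1, 0)), but C strictly increases along every unbounded feasible direction, so there is no improving ray and the minimum is attained at a vertex.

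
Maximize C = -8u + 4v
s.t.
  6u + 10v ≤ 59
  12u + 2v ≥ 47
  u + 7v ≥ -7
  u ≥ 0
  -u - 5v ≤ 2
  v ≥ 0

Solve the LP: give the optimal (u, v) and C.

Corner points and C = -8u + 4v:
  (88/27, 71/18) → C = -278/27
  (59/6, 0) → C = -236/3
  (47/12, 0) → C = -94/3

At the optimal vertex, 6u + 10v = 59 and 12u + 2v = 47.
Solving simultaneously gives u = 88/27, v = 71/18.

u = 88/27, v = 71/18, maximum C = -278/27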